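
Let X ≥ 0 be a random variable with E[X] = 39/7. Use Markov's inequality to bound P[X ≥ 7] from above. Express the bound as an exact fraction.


μ = E[X] = 39/7, a = 7.
Markov: P[X ≥ 7] ≤ μ/a = (39/7)/7 = 39/49.
Numerically: ≈ 0.796.
(Since a = 7 > μ = 5.571, the bound 39/49 is < 1 and informative.)

P[X ≥ 7] ≤ 39/49 ≈ 0.796.


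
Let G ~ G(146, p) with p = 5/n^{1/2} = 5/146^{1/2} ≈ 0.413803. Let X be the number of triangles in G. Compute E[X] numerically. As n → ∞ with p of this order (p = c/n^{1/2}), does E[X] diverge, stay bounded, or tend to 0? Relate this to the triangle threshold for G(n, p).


Number of potential triangles: C(146, 3) = 508080.
Each occurs with probability p³ ≈ (0.413803)³ ≈ 7.08566685e-02.
By linearity: E[X] = C(146, 3)·p³ ≈ 508080 · 7.08566685e-02 ≈ 36000.856154.
Since α = 1/2 < 1, p = c/n^{1/2} ≫ 1/n is above the triangle threshold p ~ 1/n. Asymptotically E[X] ~ (c³/6)·n^{3(1−α)} = (5³/6)·n^{1.5} → ∞; triangles are abundant w.h.p.

E[X] ≈ 36000.856154; in regime p = Θ(1/n^{1/2}) E[X] diverges (above the triangle threshold p ~ 1/n).


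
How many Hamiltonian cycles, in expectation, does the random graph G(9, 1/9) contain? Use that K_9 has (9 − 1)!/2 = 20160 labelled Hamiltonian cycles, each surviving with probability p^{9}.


K_9 has (9 − 1)!/2 = 20160 labelled Hamiltonian cycles.
For each such Hamiltonian cycle H, let X_H = 1 if all 9 edges of H are present in G. Then P[X_H = 1] = p^{9} = (1/9)^{9} = 1/387420489.
By linearity of expectation: E[X] = Σ_H E[X_H] = 20160 · p^{9} = 20160 · 1/387420489 = 2240/43046721.
Numerically: E[X] ≈ 5.204e-05.

E[X] = 20160 · (1/9)^{9} = 2240/43046721 ≈ 5.204e-05.


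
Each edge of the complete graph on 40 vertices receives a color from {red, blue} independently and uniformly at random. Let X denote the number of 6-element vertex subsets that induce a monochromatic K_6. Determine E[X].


Let X = Σ_S X_S over the C(40, 6) = 3838380 subsets S of size 6, where X_S = 1 if the K_6 on S is monochromatic.
For a fixed S, the K_6 on S has C(6, 2) = 15 edges. P[all 15 edges red] = (1/2)^15, and likewise for blue, so P[monochromatic] = 2·(1/2)^15 = 2^{1 − 15} = 1/16384.
By linearity of expectation: E[X] = C(40, 6) · 2^{1 − 15} = 3838380 · 1/16384 = 959595/4096.
Numerically: E[X] ≈ 234.2761.

E[X] = C(40,6)·2^(1−C(6,2)) = 959595/4096 ≈ 234.2761.


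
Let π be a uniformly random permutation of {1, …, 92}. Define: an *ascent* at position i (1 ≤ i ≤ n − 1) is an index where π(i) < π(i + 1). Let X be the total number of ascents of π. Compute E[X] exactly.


Write X = Σ X_I over i = 1, …, 91, with X_I the indicator of one ascent.
There are 91 indicators.
For each fixed i, the pair (π(i), π(i+1)) is a uniformly random ordered pair of distinct values from {1, …, 92}; by symmetry P[π(i) < π(i+1)] = 1/2.
By linearity: E[X] = 91 · (1/2) = (92 − 1) · (1/2) = 91/2 ≈ 45.500000.

E[X] = 91/2 = 45.500000.


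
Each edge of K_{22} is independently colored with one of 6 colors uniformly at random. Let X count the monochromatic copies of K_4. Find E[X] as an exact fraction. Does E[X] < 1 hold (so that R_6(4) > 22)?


E[X] = C(22, 4) · 6^{1 − 6} = 7315 · 6^{−5} = 7315/7776.
As a reduced fraction: E[X] = 7315/7776 ≈ 0.940715.
Is E[X] < 1? YES.
Since E[X] < 1, there exists a 6-coloring of K_{22} with no monochromatic K_4; hence R_6(4) > 22.

E[X] = 7315/7776 ≈ 0.940715; E[X] < 1, so R_6(4) > 22.


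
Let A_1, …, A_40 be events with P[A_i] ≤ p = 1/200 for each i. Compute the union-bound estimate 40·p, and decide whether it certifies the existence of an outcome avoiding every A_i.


Union bound: P[∪_{i=1}^{40} A_i] ≤ Σ_i P[A_i] ≤ 40·p = 40·(1/200) = 1/5.
Numerically: 1/5 ≈ 0.2000.
Is 1/5 < 1? YES.
Since P[∪ A_i] ≤ 1/5 < 1, the complement has P[∩ A_i^c] ≥ 1 − 1/5 = 4/5 > 0, so some outcome avoids every A_i.

40·p = 1/5 ≈ 0.2000; existence CERTIFIED by the union bound.


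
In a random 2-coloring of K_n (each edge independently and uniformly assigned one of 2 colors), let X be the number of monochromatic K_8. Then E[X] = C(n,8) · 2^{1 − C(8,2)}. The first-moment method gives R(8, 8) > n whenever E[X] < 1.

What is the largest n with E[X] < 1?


We need C(n, 8) · 2^{1 − 28} < 1, i.e. C(n, 8) < 2^{28 − 1} = 134217728.
Check values of n near the boundary:
  n = 41: C(41, 8) = 95548245; 95548245 < 134217728? YES
  n = 42: C(42, 8) = 118030185; 118030185 < 134217728? YES
  n = 43: C(43, 8) = 145008513; 145008513 < 134217728? NO
The largest n with C(n, 8) < 134217728 is n = 42 (where E[X] = 118030185/134217728 ≈ 0.8793934). Hence R(8, 8) > 42, i.e. R(8, 8) ≥ 43.

Largest n = 42; hence R(8, 8) > 42.


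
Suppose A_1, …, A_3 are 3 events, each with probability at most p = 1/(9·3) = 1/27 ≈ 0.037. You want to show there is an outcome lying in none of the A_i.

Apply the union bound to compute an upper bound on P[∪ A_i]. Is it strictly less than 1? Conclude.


Union bound: P[∪_{i=1}^{3} A_i] ≤ Σ_i P[A_i] ≤ 3·p = 3·(1/27) = 1/9.
Numerically: 1/9 ≈ 0.111.
Is 1/9 < 1? YES.
Since P[∪ A_i] ≤ 1/9 < 1, the complement has P[∩ A_i^c] ≥ 1 − 1/9 = 8/9 > 0, so some outcome avoids every A_i.

3·p = 1/9 ≈ 0.111; existence CERTIFIED by the union bound.


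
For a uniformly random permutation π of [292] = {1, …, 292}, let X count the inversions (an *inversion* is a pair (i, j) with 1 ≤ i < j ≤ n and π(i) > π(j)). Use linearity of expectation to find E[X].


Write X = Σ X_I over the C(292, 2) = 42486 pairs i < j, with X_I the indicator of one inversion.
There are 42486 indicators.
For each fixed pair i < j, the values π(i) and π(j) are two distinct elements of {1, …, 292} in uniformly random order; by symmetry P[π(i) > π(j)] = 1/2.
By linearity: E[X] = 42486 · (1/2) = C(292, 2) · (1/2) = 42486/2 = 21243 ≈ 21243.0000.

E[X] = 21243 = 21243.0000.


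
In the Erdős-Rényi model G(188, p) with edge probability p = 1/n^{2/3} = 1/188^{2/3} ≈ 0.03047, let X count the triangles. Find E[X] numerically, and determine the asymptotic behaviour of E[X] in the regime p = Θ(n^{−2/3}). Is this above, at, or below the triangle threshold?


Number of potential triangles: C(188, 3) = 1089836.
Each occurs with probability p³ ≈ (0.03047)³ ≈ 2.829335e-05.
By linearity: E[X] = C(188, 3)·p³ ≈ 1089836 · 2.829335e-05 ≈ 30.8351.
Since α = 2/3 < 1, p = c/n^{2/3} ≫ 1/n is above the triangle threshold p ~ 1/n. Asymptotically E[X] ~ (c³/6)·n^{3(1−α)} = (1³/6)·n^{1} → ∞; triangles are abundant w.h.p.

E[X] ≈ 30.8351; in regime p = Θ(1/n^{2/3}) E[X] diverges (above the triangle threshold p ~ 1/n).


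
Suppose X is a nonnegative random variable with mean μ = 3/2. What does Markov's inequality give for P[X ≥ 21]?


μ = E[X] = 3/2, a = 21.
Markov: P[X ≥ 21] ≤ μ/a = (3/2)/21 = 1/14.
Numerically: ≈ 0.071429.
(Since a = 21 > μ = 1.500000, the bound 1/14 is < 1 and informative.)

P[X ≥ 21] ≤ 1/14 ≈ 0.071429.


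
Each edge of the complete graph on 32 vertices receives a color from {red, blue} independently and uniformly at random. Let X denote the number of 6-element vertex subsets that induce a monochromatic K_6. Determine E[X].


Let X = Σ_S X_S over the C(32, 6) = 906192 subsets S of size 6, where X_S = 1 if the K_6 on S is monochromatic.
For a fixed S, the K_6 on S has C(6, 2) = 15 edges. P[all 15 edges red] = (1/2)^15, and likewise for blue, so P[monochromatic] = 2·(1/2)^15 = 2^{1 − 15} = 1/16384.
By linearity: E[X] = C(32, 6) · 2^{1 − 15} = 906192 · 1/16384 = 56637/1024.
Numerically: E[X] ≈ 55.310.

E[X] = C(32,6)·2^(1−C(6,2)) = 56637/1024 ≈ 55.310.


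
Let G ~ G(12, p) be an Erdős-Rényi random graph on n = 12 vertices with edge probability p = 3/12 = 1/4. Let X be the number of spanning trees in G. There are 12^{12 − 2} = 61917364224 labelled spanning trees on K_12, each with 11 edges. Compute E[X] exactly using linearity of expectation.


K_12 has 12^{12 − 2} = 61917364224 labelled spanning trees.
For each such spanning tree H, let X_H = 1 if all 11 edges of H are present in G. Then P[X_H = 1] = p^{11} = (1/4)^{11} = 1/4194304.
By linearity: E[X] = Σ_H E[X_H] = 61917364224 · p^{11} = 61917364224 · 1/4194304 = 59049/4.
Numerically: E[X] ≈ 1.476e+04.

E[X] = 61917364224 · (1/4)^{11} = 59049/4 ≈ 1.476e+04.


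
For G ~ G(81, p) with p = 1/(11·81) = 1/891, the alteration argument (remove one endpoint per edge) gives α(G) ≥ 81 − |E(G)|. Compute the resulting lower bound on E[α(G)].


E[|E(G)|] = C(81, 2)·p = 3240 · (1/891) = 40/11.
E[α(G)] ≥ n − E[|E(G)|] = 81 − 40/11 = 851/11.
Numerically: ≈ 77.36364.
(This is only a lower bound; the true E[α(G)] may be larger.)

E[α(G)] ≥ 851/11 ≈ 77.36364.


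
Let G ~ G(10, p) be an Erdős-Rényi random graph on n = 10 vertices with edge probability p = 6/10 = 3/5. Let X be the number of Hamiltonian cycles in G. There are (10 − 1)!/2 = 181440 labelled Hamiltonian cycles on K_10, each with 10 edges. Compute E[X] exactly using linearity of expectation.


K_10 has (10 − 1)!/2 = 181440 labelled Hamiltonian cycles.
For each such Hamiltonian cycle H, let X_H = 1 if all 10 edges of H are present in G. Then P[X_H = 1] = p^{10} = (3/5)^{10} = 59049/9765625.
Summing the indicators: E[X] = Σ_H E[X_H] = 181440 · p^{10} = 181440 · 59049/9765625 = 2142770112/1953125.
Numerically: E[X] ≈ 1097.1.

E[X] = 181440 · (3/5)^{10} = 2142770112/1953125 ≈ 1097.1.


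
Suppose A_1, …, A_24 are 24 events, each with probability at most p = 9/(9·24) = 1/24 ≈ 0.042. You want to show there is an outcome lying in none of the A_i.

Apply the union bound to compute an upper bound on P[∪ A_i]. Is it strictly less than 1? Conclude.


Union bound: P[∪_{i=1}^{24} A_i] ≤ Σ_i P[A_i] ≤ 24·p = 24·(1/24) = 1.
Numerically: 1 ≈ 1.000.
Is 1 < 1? NO.
Since the bound 1 is ≥ 1, the union bound is uninformative here; it does NOT by itself certify existence.

24·p = 1 ≈ 1.000; existence NOT certified by the union bound.


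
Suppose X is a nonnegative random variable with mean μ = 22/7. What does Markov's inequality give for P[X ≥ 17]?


μ = E[X] = 22/7, a = 17.
Markov: P[X ≥ 17] ≤ μ/a = (22/7)/17 = 22/119.
Numerically: ≈ 0.1849.
(Since a = 17 > μ = 3.1429, the bound 22/119 is < 1 and informative.)

P[X ≥ 17] ≤ 22/119 ≈ 0.1849.


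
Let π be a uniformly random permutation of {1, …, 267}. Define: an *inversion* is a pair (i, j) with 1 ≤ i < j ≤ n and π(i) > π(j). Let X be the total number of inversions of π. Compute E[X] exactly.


Write X = Σ X_I over the C(267, 2) = 35511 pairs i < j, with X_I the indicator of one inversion.
There are 35511 indicators.
For each fixed pair i < j, the values π(i) and π(j) are two distinct elements of {1, …, 267} in uniformly random order; by symmetry P[π(i) > π(j)] = 1/2.
By linearity: E[X] = 35511 · (1/2) = C(267, 2) · (1/2) = 35511/2 = 35511/2 ≈ 17755.5000.

E[X] = 35511/2 = 17755.5000.


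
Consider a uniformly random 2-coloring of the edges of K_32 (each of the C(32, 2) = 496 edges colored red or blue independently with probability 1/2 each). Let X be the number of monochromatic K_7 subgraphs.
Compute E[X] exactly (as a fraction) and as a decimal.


Let X = Σ_S X_S over the C(32, 7) = 3365856 subsets S of size 7, where X_S = 1 if the K_7 on S is monochromatic.
For a fixed S, the K_7 on S has C(7, 2) = 21 edges. P[all 21 edges red] = (1/2)^21, and likewise for blue, so P[monochromatic] = 2·(1/2)^21 = 2^{1 − 21} = 1/1048576.
By linearity of expectation: E[X] = C(32, 7) · 2^{1 − 21} = 3365856 · 1/1048576 = 105183/32768.
Numerically: E[X] ≈ 3.209930.

E[X] = C(32,7)·2^(1−C(7,2)) = 105183/32768 ≈ 3.209930.


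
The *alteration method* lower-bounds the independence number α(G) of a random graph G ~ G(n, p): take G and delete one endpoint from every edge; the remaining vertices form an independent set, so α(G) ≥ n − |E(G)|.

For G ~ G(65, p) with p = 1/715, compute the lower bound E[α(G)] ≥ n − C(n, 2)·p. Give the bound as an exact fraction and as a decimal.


E[|E(G)|] = C(65, 2)·p = 2080 · (1/715) = 32/11.
E[α(G)] ≥ n − E[|E(G)|] = 65 − 32/11 = 683/11.
Numerically: ≈ 62.09091.
(This is only a lower bound; the true E[α(G)] may be larger.)

E[α(G)] ≥ 683/11 ≈ 62.09091.


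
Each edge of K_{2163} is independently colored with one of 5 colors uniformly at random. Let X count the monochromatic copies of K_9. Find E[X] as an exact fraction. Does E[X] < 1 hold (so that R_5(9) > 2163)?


E[X] = C(2163, 9) · 5^{1 − 36} = 2808716806866462450348390 · 5^{−35} = 2808716806866462450348390/2910383045673370361328125.
As a reduced fraction: E[X] = 561743361373292490069678/582076609134674072265625 ≈ 0.965068.
Is E[X] < 1? YES.
Since E[X] < 1, there exists a 5-coloring of K_{2163} with no monochromatic K_9; hence R_5(9) > 2163.

E[X] = 561743361373292490069678/582076609134674072265625 ≈ 0.965068; E[X] < 1, so R_5(9) > 2163.


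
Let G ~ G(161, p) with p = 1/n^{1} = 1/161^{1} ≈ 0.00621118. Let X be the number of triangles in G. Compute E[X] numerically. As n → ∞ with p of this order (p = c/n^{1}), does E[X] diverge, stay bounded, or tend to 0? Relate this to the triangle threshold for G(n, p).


Number of potential triangles: C(161, 3) = 682640.
Each occurs with probability p³ ≈ (0.00621118)³ ≈ 2.39619618e-07.
By linearity: E[X] = C(161, 3)·p³ ≈ 682640 · 2.39619618e-07 ≈ 0.163574.
Here α = 1, so p = 1/n is exactly at the triangle threshold p ~ 1/n. Asymptotically E[X] → c³/6 = 1³/6 = 1/6 ≈ 0.166667, a bounded constant. In this regime the triangle count is asymptotically Poisson(c³/6).

E[X] ≈ 0.163574; in regime p = Θ(1/n^{1}) E[X] stays bounded (at the triangle threshold p ~ 1/n).


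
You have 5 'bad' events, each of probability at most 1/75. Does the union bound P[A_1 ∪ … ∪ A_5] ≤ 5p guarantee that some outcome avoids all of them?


Union bound: P[∪_{i=1}^{5} A_i] ≤ Σ_i P[A_i] ≤ 5·p = 5·(1/75) = 1/15.
Numerically: 1/15 ≈ 0.066667.
Is 1/15 < 1? YES.
Since P[∪ A_i] ≤ 1/15 < 1, the complement has P[∩ A_i^c] ≥ 1 − 1/15 = 14/15 > 0, so some outcome avoids every A_i.

5·p = 1/15 ≈ 0.066667; existence CERTIFIED by the union bound.


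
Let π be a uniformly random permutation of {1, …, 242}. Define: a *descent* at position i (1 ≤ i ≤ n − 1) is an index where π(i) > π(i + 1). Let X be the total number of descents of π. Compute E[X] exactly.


Write X = Σ X_I over i = 1, …, 241, with X_I the indicator of one descent.
There are 241 indicators.
For each fixed i, the pair (π(i), π(i+1)) is a uniformly random ordered pair of distinct values from {1, …, 242}; by symmetry P[π(i) > π(i+1)] = 1/2.
By linearity: E[X] = 241 · (1/2) = (242 − 1) · (1/2) = 241/2 ≈ 120.5000.

E[X] = 241/2 = 120.5000.


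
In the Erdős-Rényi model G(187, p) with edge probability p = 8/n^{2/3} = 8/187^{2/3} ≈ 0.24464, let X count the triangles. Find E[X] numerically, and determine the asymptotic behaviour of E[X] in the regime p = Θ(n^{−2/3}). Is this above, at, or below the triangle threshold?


Number of potential triangles: C(187, 3) = 1072445.
Each occurs with probability p³ ≈ (0.24464)³ ≈ 1.4641540e-02.
By linearity: E[X] = C(187, 3)·p³ ≈ 1072445 · 1.4641540e-02 ≈ 15702.24599.
Since α = 2/3 < 1, p = c/n^{2/3} ≫ 1/n is above the triangle threshold p ~ 1/n. Asymptotically E[X] ~ (c³/6)·n^{3(1−α)} = (8³/6)·n^{1} → ∞; triangles are abundant w.h.p.

E[X] ≈ 15702.24599; in regime p = Θ(1/n^{2/3}) E[X] diverges (above the triangle threshold p ~ 1/n).


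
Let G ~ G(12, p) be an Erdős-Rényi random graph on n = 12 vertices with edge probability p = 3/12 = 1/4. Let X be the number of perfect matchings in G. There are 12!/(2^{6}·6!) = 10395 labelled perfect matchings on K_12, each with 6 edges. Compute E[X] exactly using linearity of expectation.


K_12 has 12!/(2^{6}·6!) = 10395 labelled perfect matchings.
For each such perfect matching H, let X_H = 1 if all 6 edges of H are present in G. Then P[X_H = 1] = p^{6} = (1/4)^{6} = 1/4096.
By linearity of expectation: E[X] = Σ_H E[X_H] = 10395 · p^{6} = 10395 · 1/4096 = 10395/4096.
Numerically: E[X] ≈ 2.54.

E[X] = 10395 · (1/4)^{6} = 10395/4096 ≈ 2.54.


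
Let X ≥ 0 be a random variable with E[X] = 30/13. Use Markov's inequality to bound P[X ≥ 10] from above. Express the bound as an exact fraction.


μ = E[X] = 30/13, a = 10.
Markov: P[X ≥ 10] ≤ μ/a = (30/13)/10 = 3/13.
Numerically: ≈ 0.231.
(Since a = 10 > μ = 2.308, the bound 3/13 is < 1 and informative.)

P[X ≥ 10] ≤ 3/13 ≈ 0.231.


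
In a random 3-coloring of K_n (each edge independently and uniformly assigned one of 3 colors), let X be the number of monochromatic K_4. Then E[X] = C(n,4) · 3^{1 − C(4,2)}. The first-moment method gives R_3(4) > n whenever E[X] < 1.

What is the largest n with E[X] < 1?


We need C(n, 4) · 3^{1 − 6} < 1, i.e. C(n, 4) < 3^{6 − 1} = 243.
Check values of n near the boundary:
  n = 6: C(6, 4) = 15; 15 < 243? YES
  n = 7: C(7, 4) = 35; 35 < 243? YES
  n = 8: C(8, 4) = 70; 70 < 243? YES
  n = 9: C(9, 4) = 126; 126 < 243? YES
  n = 10: C(10, 4) = 210; 210 < 243? YES
  n = 11: C(11, 4) = 330; 330 < 243? NO
The largest n with C(n, 4) < 243 is n = 10 (where E[X] = 70/81 ≈ 0.864198). Hence R_3(4) > 10, i.e. R_3(4) ≥ 11.

Largest n = 10; hence R_3(4) > 10.


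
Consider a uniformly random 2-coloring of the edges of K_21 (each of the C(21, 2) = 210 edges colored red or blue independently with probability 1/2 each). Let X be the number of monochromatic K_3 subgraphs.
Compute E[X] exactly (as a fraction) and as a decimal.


Let X = Σ_S X_S over the C(21, 3) = 1330 subsets S of size 3, where X_S = 1 if the K_3 on S is monochromatic.
For a fixed S, the K_3 on S has C(3, 2) = 3 edges. P[all 3 edges red] = (1/2)^3, and likewise for blue, so P[monochromatic] = 2·(1/2)^3 = 2^{1 − 3} = 1/4.
By linearity: E[X] = C(21, 3) · 2^{1 − 3} = 1330 · 1/4 = 665/2.
Numerically: E[X] ≈ 332.500.

E[X] = C(21,3)·2^(1−C(3,2)) = 665/2 ≈ 332.500.


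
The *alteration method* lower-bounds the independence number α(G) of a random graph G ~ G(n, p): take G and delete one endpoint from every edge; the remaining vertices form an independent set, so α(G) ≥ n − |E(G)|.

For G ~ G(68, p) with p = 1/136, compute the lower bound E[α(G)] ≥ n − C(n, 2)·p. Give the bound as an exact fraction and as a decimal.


E[|E(G)|] = C(68, 2)·p = 2278 · (1/136) = 67/4.
E[α(G)] ≥ n − E[|E(G)|] = 68 − 67/4 = 205/4.
Numerically: ≈ 51.25000.
(This is only a lower bound; the true E[α(G)] may be larger.)

E[α(G)] ≥ 205/4 ≈ 51.25000.


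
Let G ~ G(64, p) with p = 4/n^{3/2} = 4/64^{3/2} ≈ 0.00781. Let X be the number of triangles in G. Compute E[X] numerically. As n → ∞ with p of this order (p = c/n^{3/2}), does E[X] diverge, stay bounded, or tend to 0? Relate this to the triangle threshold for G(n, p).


Number of potential triangles: C(64, 3) = 41664.
Each occurs with probability p³ ≈ (0.00781)³ ≈ 4.76837e-07.
By linearity: E[X] = C(64, 3)·p³ ≈ 41664 · 4.76837e-07 ≈ 0.020.
Since α = 3/2 > 1, p = c/n^{3/2} = o(1/n) is below the triangle threshold p ~ 1/n. Asymptotically E[X] ~ (c³/6)·n^{3(1−α)} = (4³/6)·n^{-1.5} → 0, so by Markov's inequality G has no triangles w.h.p.

E[X] ≈ 0.020; in regime p = Θ(1/n^{3/2}) E[X] tends to 0 (below the triangle threshold p ~ 1/n).


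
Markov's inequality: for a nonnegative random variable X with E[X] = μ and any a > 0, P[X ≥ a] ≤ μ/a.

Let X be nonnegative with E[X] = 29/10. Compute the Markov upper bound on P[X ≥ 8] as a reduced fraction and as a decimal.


μ = E[X] = 29/10, a = 8.
Markov: P[X ≥ 8] ≤ μ/a = (29/10)/8 = 29/80.
Numerically: ≈ 0.362500.
(Since a = 8 > μ = 2.900000, the bound 29/80 is < 1 and informative.)

P[X ≥ 8] ≤ 29/80 ≈ 0.362500.


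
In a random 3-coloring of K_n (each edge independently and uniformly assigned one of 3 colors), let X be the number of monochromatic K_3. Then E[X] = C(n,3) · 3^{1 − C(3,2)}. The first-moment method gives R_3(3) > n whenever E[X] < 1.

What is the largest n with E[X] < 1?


We need C(n, 3) · 3^{1 − 3} < 1, i.e. C(n, 3) < 3^{3 − 1} = 9.
Check values of n near the boundary:
  n = 3: C(3, 3) = 1; 1 < 9? YES
  n = 4: C(4, 3) = 4; 4 < 9? YES
  n = 5: C(5, 3) = 10; 10 < 9? NO
  n = 6: C(6, 3) = 20; 20 < 9? NO
The largest n with C(n, 3) < 9 is n = 4 (where E[X] = 4/9 ≈ 0.4444444). Hence R_3(3) > 4, i.e. R_3(3) ≥ 5.

Largest n = 4; hence R_3(3) > 4.


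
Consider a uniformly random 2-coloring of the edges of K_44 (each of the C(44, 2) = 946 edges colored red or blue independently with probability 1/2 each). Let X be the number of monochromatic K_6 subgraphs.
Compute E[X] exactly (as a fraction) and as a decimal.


Let X = Σ_S X_S over the C(44, 6) = 7059052 subsets S of size 6, where X_S = 1 if the K_6 on S is monochromatic.
For a fixed S, the K_6 on S has C(6, 2) = 15 edges. P[all 15 edges red] = (1/2)^15, and likewise for blue, so P[monochromatic] = 2·(1/2)^15 = 2^{1 − 15} = 1/16384.
By linearity of expectation: E[X] = C(44, 6) · 2^{1 − 15} = 7059052 · 1/16384 = 1764763/4096.
Numerically: E[X] ≈ 430.850.

E[X] = C(44,6)·2^(1−C(6,2)) = 1764763/4096 ≈ 430.850.


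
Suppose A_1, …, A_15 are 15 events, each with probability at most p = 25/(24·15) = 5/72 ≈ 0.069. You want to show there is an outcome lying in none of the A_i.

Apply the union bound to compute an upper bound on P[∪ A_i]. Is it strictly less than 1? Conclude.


Union bound: P[∪_{i=1}^{15} A_i] ≤ Σ_i P[A_i] ≤ 15·p = 15·(5/72) = 25/24.
Numerically: 25/24 ≈ 1.042.
Is 25/24 < 1? NO.
Since the bound 25/24 is ≥ 1, the union bound is uninformative here; it does NOT by itself certify existence.

15·p = 25/24 ≈ 1.042; existence NOT certified by the union bound.


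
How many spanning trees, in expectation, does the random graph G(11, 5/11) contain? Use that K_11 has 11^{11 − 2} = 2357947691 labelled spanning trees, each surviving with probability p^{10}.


K_11 has 11^{11 − 2} = 2357947691 labelled spanning trees.
For each such spanning tree H, let X_H = 1 if all 10 edges of H are present in G. Then P[X_H = 1] = p^{10} = (5/11)^{10} = 9765625/25937424601.
By linearity: E[X] = Σ_H E[X_H] = 2357947691 · p^{10} = 2357947691 · 9765625/25937424601 = 9765625/11.
Numerically: E[X] ≈ 8.88e+05.

E[X] = 2357947691 · (5/11)^{10} = 9765625/11 ≈ 8.88e+05.


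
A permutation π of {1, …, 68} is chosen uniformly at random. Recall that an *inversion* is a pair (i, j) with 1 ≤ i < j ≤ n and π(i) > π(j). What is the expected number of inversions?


Write X = Σ X_I over the C(68, 2) = 2278 pairs i < j, with X_I the indicator of one inversion.
There are 2278 indicators.
For each fixed pair i < j, the values π(i) and π(j) are two distinct elements of {1, …, 68} in uniformly random order; by symmetry P[π(i) > π(j)] = 1/2.
By linearity: E[X] = 2278 · (1/2) = C(68, 2) · (1/2) = 2278/2 = 1139 ≈ 1139.00000.

E[X] = 1139 = 1139.00000.


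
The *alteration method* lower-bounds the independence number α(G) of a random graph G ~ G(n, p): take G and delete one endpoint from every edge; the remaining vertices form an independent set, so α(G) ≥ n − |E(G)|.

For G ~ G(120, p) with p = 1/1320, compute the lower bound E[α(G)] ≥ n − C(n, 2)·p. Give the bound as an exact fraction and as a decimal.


E[|E(G)|] = C(120, 2)·p = 7140 · (1/1320) = 119/22.
E[α(G)] ≥ n − E[|E(G)|] = 120 − 119/22 = 2521/22.
Numerically: ≈ 114.59091.
(This is only a lower bound; the true E[α(G)] may be larger.)

E[α(G)] ≥ 2521/22 ≈ 114.59091.


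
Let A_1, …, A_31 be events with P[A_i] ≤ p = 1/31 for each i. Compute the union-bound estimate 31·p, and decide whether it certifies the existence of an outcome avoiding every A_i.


Union bound: P[∪_{i=1}^{31} A_i] ≤ Σ_i P[A_i] ≤ 31·p = 31·(1/31) = 1.
Numerically: 1 ≈ 1.00000.
Is 1 < 1? NO.
Since the bound 1 is ≥ 1, the union bound is uninformative here; it does NOT by itself certify existence.

31·p = 1 ≈ 1.00000; existence NOT certified by the union bound.


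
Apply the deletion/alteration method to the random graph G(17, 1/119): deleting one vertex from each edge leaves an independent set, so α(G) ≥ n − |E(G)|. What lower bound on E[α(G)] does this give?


E[|E(G)|] = C(17, 2)·p = 136 · (1/119) = 8/7.
E[α(G)] ≥ n − E[|E(G)|] = 17 − 8/7 = 111/7.
Numerically: ≈ 15.8571.
(This is only a lower bound; the true E[α(G)] may be larger.)

E[α(G)] ≥ 111/7 ≈ 15.8571.


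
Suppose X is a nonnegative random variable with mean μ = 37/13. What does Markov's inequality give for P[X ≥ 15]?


μ = E[X] = 37/13, a = 15.
Markov: P[X ≥ 15] ≤ μ/a = (37/13)/15 = 37/195.
Numerically: ≈ 0.190.
(Since a = 15 > μ = 2.846, the bound 37/195 is < 1 and informative.)

P[X ≥ 15] ≤ 37/195 ≈ 0.190.


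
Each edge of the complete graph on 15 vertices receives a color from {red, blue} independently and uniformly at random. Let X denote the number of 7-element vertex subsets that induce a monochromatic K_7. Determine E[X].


Let X = Σ_S X_S over the C(15, 7) = 6435 subsets S of size 7, where X_S = 1 if the K_7 on S is monochromatic.
For a fixed S, the K_7 on S has C(7, 2) = 21 edges. P[all 21 edges red] = (1/2)^21, and likewise for blue, so P[monochromatic] = 2·(1/2)^21 = 2^{1 − 21} = 1/1048576.
Summing: E[X] = C(15, 7) · 2^{1 − 21} = 6435 · 1/1048576 = 6435/1048576.
Numerically: E[X] ≈ 0.00614.

E[X] = C(15,7)·2^(1−C(7,2)) = 6435/1048576 ≈ 0.00614.


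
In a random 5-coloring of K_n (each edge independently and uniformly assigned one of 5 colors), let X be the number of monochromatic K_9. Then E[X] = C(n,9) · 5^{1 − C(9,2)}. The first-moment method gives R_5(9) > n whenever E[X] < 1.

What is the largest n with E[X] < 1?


We need C(n, 9) · 5^{1 − 36} < 1, i.e. C(n, 9) < 5^{36 − 1} = 2910383045673370361328125.
Check values of n near the boundary:
  n = 2169: C(2169, 9) = 2879753360044504243499683; 2879753360044504243499683 < 2910383045673370361328125? YES
  n = 2170: C(2170, 9) = 2891746779868845075610510; 2891746779868845075610510 < 2910383045673370361328125? YES
  n = 2171: C(2171, 9) = 2903784578674959601827205; 2903784578674959601827205 < 2910383045673370361328125? YES
  n = 2172: C(2172, 9) = 2915866900084148060642020; 2915866900084148060642020 < 2910383045673370361328125? NO
The largest n with C(n, 9) < 2910383045673370361328125 is n = 2171 (where E[X] = 580756915734991920365441/582076609134674072265625 ≈ 0.9977). Hence R_5(9) > 2171, i.e. R_5(9) ≥ 2172.

Largest n = 2171; hence R_5(9) > 2171.


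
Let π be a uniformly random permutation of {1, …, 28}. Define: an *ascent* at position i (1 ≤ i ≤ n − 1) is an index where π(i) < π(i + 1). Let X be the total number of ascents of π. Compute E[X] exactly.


Write X = Σ X_I over i = 1, …, 27, with X_I the indicator of one ascent.
There are 27 indicators.
For each fixed i, the pair (π(i), π(i+1)) is a uniformly random ordered pair of distinct values from {1, …, 28}; by symmetry P[π(i) < π(i+1)] = 1/2.
By linearity: E[X] = 27 · (1/2) = (28 − 1) · (1/2) = 27/2 ≈ 13.500.

E[X] = 27/2 = 13.500.


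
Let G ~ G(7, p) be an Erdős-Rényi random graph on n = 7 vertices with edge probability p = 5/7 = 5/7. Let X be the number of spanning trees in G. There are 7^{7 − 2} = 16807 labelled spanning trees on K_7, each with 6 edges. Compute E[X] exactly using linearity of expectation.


K_7 has 7^{7 − 2} = 16807 labelled spanning trees.
For each such spanning tree H, let X_H = 1 if all 6 edges of H are present in G. Then P[X_H = 1] = p^{6} = (5/7)^{6} = 15625/117649.
Summing the indicators: E[X] = Σ_H E[X_H] = 16807 · p^{6} = 16807 · 15625/117649 = 15625/7.
Numerically: E[X] ≈ 2232.1.

E[X] = 16807 · (5/7)^{6} = 15625/7 ≈ 2232.1.


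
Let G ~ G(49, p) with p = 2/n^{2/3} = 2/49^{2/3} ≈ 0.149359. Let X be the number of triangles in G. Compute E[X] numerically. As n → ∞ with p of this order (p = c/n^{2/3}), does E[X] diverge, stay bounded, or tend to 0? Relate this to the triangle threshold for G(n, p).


Number of potential triangles: C(49, 3) = 18424.
Each occurs with probability p³ ≈ (0.149359)³ ≈ 3.33194502e-03.
By linearity: E[X] = C(49, 3)·p³ ≈ 18424 · 3.33194502e-03 ≈ 61.387755.
Since α = 2/3 < 1, p = c/n^{2/3} ≫ 1/n is above the triangle threshold p ~ 1/n. Asymptotically E[X] ~ (c³/6)·n^{3(1−α)} = (2³/6)·n^{1} → ∞; triangles are abundant w.h.p.

E[X] ≈ 61.387755; in regime p = Θ(1/n^{2/3}) E[X] diverges (above the triangle threshold p ~ 1/n).


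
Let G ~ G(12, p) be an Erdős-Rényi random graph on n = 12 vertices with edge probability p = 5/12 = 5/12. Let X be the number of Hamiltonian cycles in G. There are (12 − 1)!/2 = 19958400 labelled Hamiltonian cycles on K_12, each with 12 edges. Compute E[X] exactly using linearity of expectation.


K_12 has (12 − 1)!/2 = 19958400 labelled Hamiltonian cycles.
For each such Hamiltonian cycle H, let X_H = 1 if all 12 edges of H are present in G. Then P[X_H = 1] = p^{12} = (5/12)^{12} = 244140625/8916100448256.
By linearity: E[X] = Σ_H E[X_H] = 19958400 · p^{12} = 19958400 · 244140625/8916100448256 = 469970703125/859963392.
Numerically: E[X] ≈ 546.501.

E[X] = 19958400 · (5/12)^{12} = 469970703125/859963392 ≈ 546.501.


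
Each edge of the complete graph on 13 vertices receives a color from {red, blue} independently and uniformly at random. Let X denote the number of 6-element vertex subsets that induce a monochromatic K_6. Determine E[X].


Let X = Σ_S X_S over the C(13, 6) = 1716 subsets S of size 6, where X_S = 1 if the K_6 on S is monochromatic.
For a fixed S, the K_6 on S has C(6, 2) = 15 edges. P[all 15 edges red] = (1/2)^15, and likewise for blue, so P[monochromatic] = 2·(1/2)^15 = 2^{1 − 15} = 1/16384.
By linearity: E[X] = C(13, 6) · 2^{1 − 15} = 1716 · 1/16384 = 429/4096.
Numerically: E[X] ≈ 0.1047.

E[X] = C(13,6)·2^(1−C(6,2)) = 429/4096 ≈ 0.1047.


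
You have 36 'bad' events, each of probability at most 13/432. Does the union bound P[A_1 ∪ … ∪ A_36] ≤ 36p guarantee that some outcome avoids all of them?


Union bound: P[∪_{i=1}^{36} A_i] ≤ Σ_i P[A_i] ≤ 36·p = 36·(13/432) = 13/12.
Numerically: 13/12 ≈ 1.08333.
Is 13/12 < 1? NO.
Since the bound 13/12 is ≥ 1, the union bound is uninformative here; it does NOT by itself certify existence.

36·p = 13/12 ≈ 1.08333; existence NOT certified by the union bound.


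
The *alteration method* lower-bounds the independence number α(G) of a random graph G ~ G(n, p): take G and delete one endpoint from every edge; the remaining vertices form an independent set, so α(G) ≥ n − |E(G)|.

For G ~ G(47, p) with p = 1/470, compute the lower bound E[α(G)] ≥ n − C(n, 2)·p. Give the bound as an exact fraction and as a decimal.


E[|E(G)|] = C(47, 2)·p = 1081 · (1/470) = 23/10.
E[α(G)] ≥ n − E[|E(G)|] = 47 − 23/10 = 447/10.
Numerically: ≈ 44.7000.
(This is only a lower bound; the true E[α(G)] may be larger.)

E[α(G)] ≥ 447/10 ≈ 44.7000.


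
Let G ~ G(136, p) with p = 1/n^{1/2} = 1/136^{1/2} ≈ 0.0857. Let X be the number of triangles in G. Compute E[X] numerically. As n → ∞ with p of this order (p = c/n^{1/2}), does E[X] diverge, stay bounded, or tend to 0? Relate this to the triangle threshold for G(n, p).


Number of potential triangles: C(136, 3) = 410040.
Each occurs with probability p³ ≈ (0.0857)³ ≈ 6.30510e-04.
By linearity: E[X] = C(136, 3)·p³ ≈ 410040 · 6.30510e-04 ≈ 258.534.
Since α = 1/2 < 1, p = c/n^{1/2} ≫ 1/n is above the triangle threshold p ~ 1/n. Asymptotically E[X] ~ (c³/6)·n^{3(1−α)} = (1³/6)·n^{1.5} → ∞; triangles are abundant w.h.p.

E[X] ≈ 258.534; in regime p = Θ(1/n^{1/2}) E[X] diverges (above the triangle threshold p ~ 1/n).


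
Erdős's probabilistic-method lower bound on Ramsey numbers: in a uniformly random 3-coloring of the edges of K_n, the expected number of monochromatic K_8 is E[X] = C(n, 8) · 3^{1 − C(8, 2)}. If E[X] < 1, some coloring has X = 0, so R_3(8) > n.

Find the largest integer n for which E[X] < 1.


We need C(n, 8) · 3^{1 − 28} < 1, i.e. C(n, 8) < 3^{28 − 1} = 7625597484987.
Check values of n near the boundary:
  n = 154: C(154, 8) = 6521818990995; 6521818990995 < 7625597484987? YES
  n = 155: C(155, 8) = 6876747915675; 6876747915675 < 7625597484987? YES
  n = 156: C(156, 8) = 7248464019225; 7248464019225 < 7625597484987? YES
  n = 157: C(157, 8) = 7637643295425; 7637643295425 < 7625597484987? NO
  n = 158: C(158, 8) = 8044984271181; 8044984271181 < 7625597484987? NO
The largest n with C(n, 8) < 7625597484987 is n = 156 (where E[X] = 805384891025/847288609443 ≈ 0.9505437). Hence R_3(8) > 156, i.e. R_3(8) ≥ 157.

Largest n = 156; hence R_3(8) > 156.


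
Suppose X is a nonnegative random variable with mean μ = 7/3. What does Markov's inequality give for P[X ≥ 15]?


μ = E[X] = 7/3, a = 15.
Markov: P[X ≥ 15] ≤ μ/a = (7/3)/15 = 7/45.
Numerically: ≈ 0.15556.
(Since a = 15 > μ = 2.33333, the bound 7/45 is < 1 and informative.)

P[X ≥ 15] ≤ 7/45 ≈ 0.15556.


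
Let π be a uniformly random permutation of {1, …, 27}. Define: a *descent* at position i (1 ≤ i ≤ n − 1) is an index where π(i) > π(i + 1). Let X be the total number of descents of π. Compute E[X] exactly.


Write X = Σ X_I over i = 1, …, 26, with X_I the indicator of one descent.
There are 26 indicators.
For each fixed i, the pair (π(i), π(i+1)) is a uniformly random ordered pair of distinct values from {1, …, 27}; by symmetry P[π(i) > π(i+1)] = 1/2.
By linearity: E[X] = 26 · (1/2) = (27 − 1) · (1/2) = 13 ≈ 13.000000.

E[X] = 13 = 13.000000.


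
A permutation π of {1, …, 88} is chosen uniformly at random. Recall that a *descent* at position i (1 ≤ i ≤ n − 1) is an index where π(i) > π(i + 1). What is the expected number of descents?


Write X = Σ X_I over i = 1, …, 87, with X_I the indicator of one descent.
There are 87 indicators.
For each fixed i, the pair (π(i), π(i+1)) is a uniformly random ordered pair of distinct values from {1, …, 88}; by symmetry P[π(i) > π(i+1)] = 1/2.
By linearity: E[X] = 87 · (1/2) = (88 − 1) · (1/2) = 87/2 ≈ 43.50000.

E[X] = 87/2 = 43.50000.


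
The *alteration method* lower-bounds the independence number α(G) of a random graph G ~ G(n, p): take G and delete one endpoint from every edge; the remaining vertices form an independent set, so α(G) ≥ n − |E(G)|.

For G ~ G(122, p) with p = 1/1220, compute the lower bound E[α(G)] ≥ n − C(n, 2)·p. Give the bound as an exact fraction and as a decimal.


E[|E(G)|] = C(122, 2)·p = 7381 · (1/1220) = 121/20.
E[α(G)] ≥ n − E[|E(G)|] = 122 − 121/20 = 2319/20.
Numerically: ≈ 115.9500.
(This is only a lower bound; the true E[α(G)] may be larger.)

E[α(G)] ≥ 2319/20 ≈ 115.9500.


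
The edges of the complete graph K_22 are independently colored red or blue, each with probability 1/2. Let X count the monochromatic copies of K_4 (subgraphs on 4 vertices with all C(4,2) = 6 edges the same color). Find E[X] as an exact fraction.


Let X = Σ_S X_S over the C(22, 4) = 7315 subsets S of size 4, where X_S = 1 if the K_4 on S is monochromatic.
For a fixed S, the K_4 on S has C(4, 2) = 6 edges. P[all 6 edges red] = (1/2)^6, and likewise for blue, so P[monochromatic] = 2·(1/2)^6 = 2^{1 − 6} = 1/32.
By linearity: E[X] = C(22, 4) · 2^{1 − 6} = 7315 · 1/32 = 7315/32.
Numerically: E[X] ≈ 228.59375.

E[X] = C(22,4)·2^(1−C(4,2)) = 7315/32 ≈ 228.59375.


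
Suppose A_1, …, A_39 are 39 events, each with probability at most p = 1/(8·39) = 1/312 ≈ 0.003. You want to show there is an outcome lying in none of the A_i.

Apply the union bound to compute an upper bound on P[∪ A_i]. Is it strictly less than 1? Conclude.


Union bound: P[∪_{i=1}^{39} A_i] ≤ Σ_i P[A_i] ≤ 39·p = 39·(1/312) = 1/8.
Numerically: 1/8 ≈ 0.125.
Is 1/8 < 1? YES.
Since P[∪ A_i] ≤ 1/8 < 1, the complement has P[∩ A_i^c] ≥ 1 − 1/8 = 7/8 > 0, so some outcome avoids every A_i.

39·p = 1/8 ≈ 0.125; existence CERTIFIED by the union bound.


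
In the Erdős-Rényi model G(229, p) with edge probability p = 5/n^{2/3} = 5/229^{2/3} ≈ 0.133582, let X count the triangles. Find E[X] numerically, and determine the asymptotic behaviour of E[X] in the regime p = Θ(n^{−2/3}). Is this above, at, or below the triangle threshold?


Number of potential triangles: C(229, 3) = 1975354.
Each occurs with probability p³ ≈ (0.133582)³ ≈ 2.38363113e-03.
By linearity: E[X] = C(229, 3)·p³ ≈ 1975354 · 2.38363113e-03 ≈ 4708.515284.
Since α = 2/3 < 1, p = c/n^{2/3} ≫ 1/n is above the triangle threshold p ~ 1/n. Asymptotically E[X] ~ (c³/6)·n^{3(1−α)} = (5³/6)·n^{1} → ∞; triangles are abundant w.h.p.

E[X] ≈ 4708.515284; in regime p = Θ(1/n^{2/3}) E[X] diverges (above the triangle threshold p ~ 1/n).


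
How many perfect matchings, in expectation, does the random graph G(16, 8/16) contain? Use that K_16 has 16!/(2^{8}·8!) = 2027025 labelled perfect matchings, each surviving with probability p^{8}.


K_16 has 16!/(2^{8}·8!) = 2027025 labelled perfect matchings.
For each such perfect matching H, let X_H = 1 if all 8 edges of H are present in G. Then P[X_H = 1] = p^{8} = (1/2)^{8} = 1/256.
By linearity: E[X] = Σ_H E[X_H] = 2027025 · p^{8} = 2027025 · 1/256 = 2027025/256.
Numerically: E[X] ≈ 7918.1.

E[X] = 2027025 · (1/2)^{8} = 2027025/256 ≈ 7918.1.


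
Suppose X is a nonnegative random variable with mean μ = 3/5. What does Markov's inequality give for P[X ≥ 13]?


μ = E[X] = 3/5, a = 13.
Markov: P[X ≥ 13] ≤ μ/a = (3/5)/13 = 3/65.
Numerically: ≈ 0.04615.
(Since a = 13 > μ = 0.60000, the bound 3/65 is < 1 and informative.)

P[X ≥ 13] ≤ 3/65 ≈ 0.04615.


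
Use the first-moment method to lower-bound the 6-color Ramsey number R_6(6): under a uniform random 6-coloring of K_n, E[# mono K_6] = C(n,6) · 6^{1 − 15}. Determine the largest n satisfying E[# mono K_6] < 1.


We need C(n, 6) · 6^{1 − 15} < 1, i.e. C(n, 6) < 6^{15 − 1} = 78364164096.
Check values of n near the boundary:
  n = 192: C(192, 6) = 64300886496; 64300886496 < 78364164096? YES
  n = 193: C(193, 6) = 66364016544; 66364016544 < 78364164096? YES
  n = 194: C(194, 6) = 68482017072; 68482017072 < 78364164096? YES
  n = 195: C(195, 6) = 70656049360; 70656049360 < 78364164096? YES
  n = 196: C(196, 6) = 72887293024; 72887293024 < 78364164096? YES
  n = 197: C(197, 6) = 75176946208; 75176946208 < 78364164096? YES
  n = 198: C(198, 6) = 77526225777; 77526225777 < 78364164096? YES
  n = 199: C(199, 6) = 79936367511; 79936367511 < 78364164096? NO
The largest n with C(n, 6) < 78364164096 is n = 198 (where E[X] = 25842075259/26121388032 ≈ 0.98931). Hence R_6(6) > 198, i.e. R_6(6) ≥ 199.

Largest n = 198; hence R_6(6) > 198.


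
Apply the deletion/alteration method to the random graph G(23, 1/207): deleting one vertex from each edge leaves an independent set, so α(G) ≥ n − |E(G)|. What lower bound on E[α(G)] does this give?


E[|E(G)|] = C(23, 2)·p = 253 · (1/207) = 11/9.
E[α(G)] ≥ n − E[|E(G)|] = 23 − 11/9 = 196/9.
Numerically: ≈ 21.77778.
(This is only a lower bound; the true E[α(G)] may be larger.)

E[α(G)] ≥ 196/9 ≈ 21.77778.


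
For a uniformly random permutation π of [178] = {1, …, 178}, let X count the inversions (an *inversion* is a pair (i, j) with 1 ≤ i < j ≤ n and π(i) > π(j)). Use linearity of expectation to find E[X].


Write X = Σ X_I over the C(178, 2) = 15753 pairs i < j, with X_I the indicator of one inversion.
There are 15753 indicators.
For each fixed pair i < j, the values π(i) and π(j) are two distinct elements of {1, …, 178} in uniformly random order; by symmetry P[π(i) > π(j)] = 1/2.
By linearity: E[X] = 15753 · (1/2) = C(178, 2) · (1/2) = 15753/2 = 15753/2 ≈ 7876.50000.

E[X] = 15753/2 = 7876.50000.
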